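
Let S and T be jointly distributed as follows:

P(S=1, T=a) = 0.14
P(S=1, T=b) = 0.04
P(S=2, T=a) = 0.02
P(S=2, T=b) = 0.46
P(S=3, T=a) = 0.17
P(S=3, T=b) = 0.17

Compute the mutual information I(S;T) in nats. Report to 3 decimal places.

0.220 nats

Marginals: p(S) = (0.1800, 0.4800, 0.3400), p(T) = (0.3300, 0.6700).
I(S;T) = Σ p(x,y)·ln[p(x,y)/(p(x)p(y))].
  (1,a): 0.14·ln(2.3569) = 0.1200
  (1,b): 0.04·ln(0.3317) = -0.0441
  (2,a): 0.02·ln(0.1263) = -0.0414
  (2,b): 0.46·ln(1.4303) = 0.1646
  (3,a): 0.17·ln(1.5152) = 0.0706
  (3,b): 0.17·ln(0.7463) = -0.0498
Sum = 0.220 nats.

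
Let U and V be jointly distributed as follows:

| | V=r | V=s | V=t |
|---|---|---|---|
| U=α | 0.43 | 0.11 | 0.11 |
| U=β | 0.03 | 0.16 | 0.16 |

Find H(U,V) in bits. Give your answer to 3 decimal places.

H(U,V) = −Σ p(x,y)·log₂ p(x,y) over all 6 cells.
  cell (α,r): −0.43·log₂0.43 = 0.5236
  cell (α,s): −0.11·log₂0.11 = 0.3503
  cell (α,t): −0.11·log₂0.11 = 0.3503
  cell (β,r): −0.03·log₂0.03 = 0.1518
  cell (β,s): −0.16·log₂0.16 = 0.4230
  cell (β,t): −0.16·log₂0.16 = 0.4230
Sum = 2.222 bits.

2.222 bits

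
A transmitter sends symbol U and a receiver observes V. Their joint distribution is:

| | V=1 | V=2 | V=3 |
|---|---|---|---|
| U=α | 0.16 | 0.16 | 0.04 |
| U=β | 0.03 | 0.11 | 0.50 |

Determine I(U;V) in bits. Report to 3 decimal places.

Marginals: p(U) = (0.3600, 0.6400), p(V) = (0.1900, 0.2700, 0.5400).
I(U;V) = H(U) + H(V) − H(U,V).
H(U) = 0.9427, H(V) = 1.4453, H(U,V) = 2.0338.
I(U;V) = 0.9427 + 1.4453 − 2.0338 = 0.354 bits.

0.354 bits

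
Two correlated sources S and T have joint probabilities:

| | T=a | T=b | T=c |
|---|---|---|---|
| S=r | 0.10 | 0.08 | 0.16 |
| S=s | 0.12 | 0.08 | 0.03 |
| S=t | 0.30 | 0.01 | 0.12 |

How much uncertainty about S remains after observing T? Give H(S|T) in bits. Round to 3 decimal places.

1.363 bits

Chain rule: H(S|T) = H(S,T) − H(T).
Marginals: p(S) = (0.3400, 0.2300, 0.4300), p(T) = (0.5200, 0.1700, 0.3100).
H(S,T) = 2.8117 bits; H(T) = 1.4490 bits.
H(S|T) = 2.8117 − 1.4490 = 1.363 bits.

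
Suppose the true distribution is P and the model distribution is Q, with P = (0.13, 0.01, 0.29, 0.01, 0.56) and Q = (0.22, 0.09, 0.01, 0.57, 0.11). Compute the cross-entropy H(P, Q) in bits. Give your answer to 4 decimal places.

H(P,Q) = −Σ p·log₂ q.
  −0.13·log₂(0.22) = 0.28398
  −0.01·log₂(0.09) = 0.03474
  −0.29·log₂(0.01) = 1.92672
  −0.01·log₂(0.57) = 0.00811
  −0.56·log₂(0.11) = 1.78328
H(P,Q) = 4.0368 bits.

4.0368 bits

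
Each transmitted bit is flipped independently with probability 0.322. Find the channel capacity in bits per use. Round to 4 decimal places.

Binary symmetric channel: C = 1 − h₂(ε) where h₂ is the binary entropy function.
h₂(0.322) = −0.322·log₂0.322 − 0.678·log₂0.678 = 0.9065.
C = 1 − 0.9065 = 0.0935 bits per channel use.

0.0935 bits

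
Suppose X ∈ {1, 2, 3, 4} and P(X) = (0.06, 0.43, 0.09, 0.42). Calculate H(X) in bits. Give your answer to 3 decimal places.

1.605 bits

H(X) = −Σ p·log₂ p.
  −(0.06)·log₂(0.06) = 0.2435
  −(0.43)·log₂(0.43) = 0.5236
  −(0.09)·log₂(0.09) = 0.3127
  −(0.42)·log₂(0.42) = 0.5256
Sum: 0.2435 + 0.5236 + 0.3127 + 0.5256 = 1.605 bits.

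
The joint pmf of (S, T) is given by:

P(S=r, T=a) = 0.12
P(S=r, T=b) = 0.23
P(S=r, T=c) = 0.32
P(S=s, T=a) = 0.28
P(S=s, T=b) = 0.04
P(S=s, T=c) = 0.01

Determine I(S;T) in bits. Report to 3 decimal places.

Marginals: p(S) = (0.6700, 0.3300), p(T) = (0.4000, 0.2700, 0.3300).
I(S;T) = H(S) + H(T) − H(S,T).
H(S) = 0.9149, H(T) = 1.5666, H(S,T) = 2.1472.
I(S;T) = 0.9149 + 1.5666 − 2.1472 = 0.334 bits.

0.334 bits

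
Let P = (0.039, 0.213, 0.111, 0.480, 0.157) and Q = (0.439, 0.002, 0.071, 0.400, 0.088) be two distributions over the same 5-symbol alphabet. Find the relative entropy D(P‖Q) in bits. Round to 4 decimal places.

D(P‖Q) = Σ p·log₂(p/q).
  0.039·log₂(0.039/0.439) = -0.13621
  0.213·log₂(0.213/0.002) = 1.43449
  0.111·log₂(0.111/0.071) = 0.07156
  0.480·log₂(0.480/0.400) = 0.12626
  0.157·log₂(0.157/0.088) = 0.13112
D(P‖Q) = 1.6272 bits.

1.6272 bits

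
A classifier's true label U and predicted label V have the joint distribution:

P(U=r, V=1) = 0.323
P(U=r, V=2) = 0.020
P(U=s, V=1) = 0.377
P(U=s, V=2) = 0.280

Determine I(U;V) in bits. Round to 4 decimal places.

Marginals: p(U) = (0.3430, 0.6570), p(V) = (0.7000, 0.3000).
I(U;V) = Σ p(x,y)·log₂[p(x,y)/(p(x)p(y))].
  (r,1): 0.323·log₂(1.3453) = 0.13821
  (r,2): 0.020·log₂(0.1944) = -0.04726
  (s,1): 0.377·log₂(0.8197) = -0.10811
  (s,2): 0.280·log₂(1.4206) = 0.14182
Sum = 0.1247 bits.

0.1247 bits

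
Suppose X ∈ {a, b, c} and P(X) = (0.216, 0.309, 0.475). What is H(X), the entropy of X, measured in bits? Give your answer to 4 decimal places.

H(X) = −Σ p·log₂ p.
  −(0.216)·log₂(0.216) = 0.47755
  −(0.309)·log₂(0.309) = 0.52355
  −(0.475)·log₂(0.475) = 0.51015
Sum: 0.47755 + 0.52355 + 0.51015 = 1.5112 bits.

1.5112 bits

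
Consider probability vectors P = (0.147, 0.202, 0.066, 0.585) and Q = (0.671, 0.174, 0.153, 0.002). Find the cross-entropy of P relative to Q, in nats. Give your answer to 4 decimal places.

H(P,Q) = −Σ p·ln q.
  −0.147·ln(0.671) = 0.05865
  −0.202·ln(0.174) = 0.35324
  −0.066·ln(0.153) = 0.12390
  −0.585·ln(0.002) = 3.63555
H(P,Q) = 4.1713 nats.

4.1713 nats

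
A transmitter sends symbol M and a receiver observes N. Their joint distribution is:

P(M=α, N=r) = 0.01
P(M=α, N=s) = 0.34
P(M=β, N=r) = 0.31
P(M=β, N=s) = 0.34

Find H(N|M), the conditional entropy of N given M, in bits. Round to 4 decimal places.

0.7145 bits

Marginals: p(M) = (0.3500, 0.6500), p(N) = (0.3200, 0.6800).
H(N|M) = Σ p(M) · H(N|M=·).
  M=α: p=0.3500, H(N|M=α) = 0.1872
  M=β: p=0.6500, H(N|M=β) = 0.9985
Weighted sum = 0.7145 bits.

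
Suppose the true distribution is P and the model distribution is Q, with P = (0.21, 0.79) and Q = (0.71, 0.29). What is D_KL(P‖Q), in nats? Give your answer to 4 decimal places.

0.5359 nats

D(P‖Q) = Σ p·ln(p/q).
  0.21·ln(0.21/0.71) = -0.25581
  0.79·ln(0.79/0.29) = 0.79170
D(P‖Q) = 0.5359 nats.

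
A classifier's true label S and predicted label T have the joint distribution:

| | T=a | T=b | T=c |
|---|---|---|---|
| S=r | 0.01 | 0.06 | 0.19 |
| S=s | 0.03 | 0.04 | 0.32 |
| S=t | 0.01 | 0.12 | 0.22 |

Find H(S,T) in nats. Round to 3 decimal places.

H(S,T) = −Σ p(x,y)·ln p(x,y) over all 9 cells.
  cell (r,a): −0.01·ln0.01 = 0.0461
  cell (r,b): −0.06·ln0.06 = 0.1688
  cell (r,c): −0.19·ln0.19 = 0.3155
  cell (s,a): −0.03·ln0.03 = 0.1052
  cell (s,b): −0.04·ln0.04 = 0.1288
  cell (s,c): −0.32·ln0.32 = 0.3646
  cell (t,a): −0.01·ln0.01 = 0.0461
  cell (t,b): −0.12·ln0.12 = 0.2544
  cell (t,c): −0.22·ln0.22 = 0.3331
Sum = 1.763 nats.

1.763 nats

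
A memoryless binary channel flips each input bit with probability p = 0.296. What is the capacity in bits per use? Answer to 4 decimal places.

Binary symmetric channel: C = 1 − h₂(ε) where h₂ is the binary entropy function.
h₂(0.296) = −0.296·log₂0.296 − 0.704·log₂0.704 = 0.8763.
C = 1 − 0.8763 = 0.1237 bits per channel use.

0.1237 bits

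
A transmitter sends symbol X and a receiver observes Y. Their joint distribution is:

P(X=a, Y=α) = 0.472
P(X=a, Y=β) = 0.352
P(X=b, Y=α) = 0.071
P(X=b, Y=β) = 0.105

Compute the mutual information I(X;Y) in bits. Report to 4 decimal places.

Marginals: p(X) = (0.8240, 0.1760), p(Y) = (0.5430, 0.4570).
I(X;Y) = Σ p(x,y)·log₂[p(x,y)/(p(x)p(y))].
  (a,α): 0.472·log₂(1.0549) = 0.03640
  (a,β): 0.352·log₂(0.9348) = -0.03426
  (b,α): 0.071·log₂(0.7429) = -0.03044
  (b,β): 0.105·log₂(1.3055) = 0.04038
Sum = 0.0121 bits.

0.0121 bits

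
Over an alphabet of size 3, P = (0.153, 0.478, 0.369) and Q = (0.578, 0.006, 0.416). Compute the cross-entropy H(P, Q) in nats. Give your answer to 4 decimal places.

2.8530 nats

H(P,Q) = −Σ p·ln q.
  −0.153·ln(0.578) = 0.08387
  −0.478·ln(0.006) = 2.44545
  −0.369·ln(0.416) = 0.32364
H(P,Q) = 2.8530 nats.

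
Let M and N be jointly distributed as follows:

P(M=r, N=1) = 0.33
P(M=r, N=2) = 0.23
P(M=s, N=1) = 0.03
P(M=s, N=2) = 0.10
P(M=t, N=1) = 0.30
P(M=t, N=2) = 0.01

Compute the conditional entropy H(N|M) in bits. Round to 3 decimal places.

Chain rule: H(N|M) = H(M,N) − H(M).
Marginals: p(M) = (0.5600, 0.1300, 0.3100), p(N) = (0.6600, 0.3400).
H(M,N) = 2.0870 bits; H(M) = 1.3749 bits.
H(N|M) = 2.0870 − 1.3749 = 0.712 bits.

0.712 bits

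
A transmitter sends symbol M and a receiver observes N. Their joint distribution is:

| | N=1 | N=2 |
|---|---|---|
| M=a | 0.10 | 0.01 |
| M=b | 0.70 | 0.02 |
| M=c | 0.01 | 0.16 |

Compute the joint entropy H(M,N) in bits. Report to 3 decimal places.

1.361 bits

H(M,N) = −Σ p(x,y)·log₂ p(x,y) over all 6 cells.
  cell (a,1): −0.10·log₂0.10 = 0.3322
  cell (a,2): −0.01·log₂0.01 = 0.0664
  cell (b,1): −0.70·log₂0.70 = 0.3602
  cell (b,2): −0.02·log₂0.02 = 0.1129
  cell (c,1): −0.01·log₂0.01 = 0.0664
  cell (c,2): −0.16·log₂0.16 = 0.4230
Sum = 1.361 bits.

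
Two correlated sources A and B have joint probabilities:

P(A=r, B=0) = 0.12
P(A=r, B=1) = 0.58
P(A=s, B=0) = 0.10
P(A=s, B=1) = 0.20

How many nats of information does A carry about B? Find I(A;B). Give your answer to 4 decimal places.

Marginals: p(A) = (0.7000, 0.3000), p(B) = (0.2200, 0.7800).
I(A;B) = H(A) + H(B) − H(A,B).
H(A) = 0.6109, H(B) = 0.5269, H(A,B) = 1.1225.
I(A;B) = 0.6109 + 0.5269 − 1.1225 = 0.0153 nats.

0.0153 nats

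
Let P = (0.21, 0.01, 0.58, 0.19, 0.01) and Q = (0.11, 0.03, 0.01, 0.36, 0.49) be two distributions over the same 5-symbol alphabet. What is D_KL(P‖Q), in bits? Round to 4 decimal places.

D(P‖Q) = Σ p·log₂(p/q).
  0.21·log₂(0.21/0.11) = 0.19591
  0.01·log₂(0.01/0.03) = -0.01585
  0.58·log₂(0.58/0.01) = 3.39763
  0.19·log₂(0.19/0.36) = -0.17518
  0.01·log₂(0.01/0.49) = -0.05615
D(P‖Q) = 3.3464 bits.

3.3464 bits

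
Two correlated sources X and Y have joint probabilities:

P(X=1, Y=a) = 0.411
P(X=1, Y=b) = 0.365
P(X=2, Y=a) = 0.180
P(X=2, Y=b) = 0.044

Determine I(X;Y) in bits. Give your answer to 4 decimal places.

Marginals: p(X) = (0.7760, 0.2240), p(Y) = (0.5910, 0.4090).
I(X;Y) = Σ p(x,y)·log₂[p(x,y)/(p(x)p(y))].
  (1,a): 0.411·log₂(0.8962) = -0.06500
  (1,b): 0.365·log₂(1.1500) = 0.07361
  (2,a): 0.180·log₂(1.3597) = 0.07979
  (2,b): 0.044·log₂(0.4803) = -0.04656
Sum = 0.0418 bits.

0.0418 bits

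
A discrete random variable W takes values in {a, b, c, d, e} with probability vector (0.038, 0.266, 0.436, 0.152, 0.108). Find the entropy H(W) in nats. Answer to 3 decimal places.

1.365 nats

H(W) = −Σ p·ln p.
  −(0.038)·ln(0.038) = 0.1243
  −(0.266)·ln(0.266) = 0.3523
  −(0.436)·ln(0.436) = 0.3619
  −(0.152)·ln(0.152) = 0.2863
  −(0.108)·ln(0.108) = 0.2404
Sum: 0.1243 + 0.3523 + 0.3619 + 0.2863 + 0.2404 = 1.365 nats.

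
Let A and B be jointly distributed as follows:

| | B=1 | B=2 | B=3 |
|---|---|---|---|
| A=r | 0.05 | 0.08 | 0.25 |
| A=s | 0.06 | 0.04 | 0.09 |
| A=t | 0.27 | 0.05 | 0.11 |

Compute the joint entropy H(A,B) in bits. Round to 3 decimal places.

2.826 bits

H(A,B) = −Σ p(x,y)·log₂ p(x,y) over all 9 cells.
  cell (r,1): −0.05·log₂0.05 = 0.2161
  cell (r,2): −0.08·log₂0.08 = 0.2915
  cell (r,3): −0.25·log₂0.25 = 0.5000
  cell (s,1): −0.06·log₂0.06 = 0.2435
  cell (s,2): −0.04·log₂0.04 = 0.1858
  cell (s,3): −0.09·log₂0.09 = 0.3127
  cell (t,1): −0.27·log₂0.27 = 0.5100
  cell (t,2): −0.05·log₂0.05 = 0.2161
  cell (t,3): −0.11·log₂0.11 = 0.3503
Sum = 2.826 bits.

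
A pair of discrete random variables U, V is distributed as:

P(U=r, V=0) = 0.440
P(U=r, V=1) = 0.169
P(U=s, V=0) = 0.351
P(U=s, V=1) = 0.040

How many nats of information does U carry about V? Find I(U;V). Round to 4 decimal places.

0.0239 nats

Marginals: p(U) = (0.6090, 0.3910), p(V) = (0.7910, 0.2090).
I(U;V) = Σ p(x,y)·ln[p(x,y)/(p(x)p(y))].
  (r,0): 0.440·ln(0.9134) = -0.03986
  (r,1): 0.169·ln(1.3278) = 0.04791
  (s,0): 0.351·ln(1.1349) = 0.04441
  (s,1): 0.040·ln(0.4895) = -0.02858
Sum = 0.0239 nats.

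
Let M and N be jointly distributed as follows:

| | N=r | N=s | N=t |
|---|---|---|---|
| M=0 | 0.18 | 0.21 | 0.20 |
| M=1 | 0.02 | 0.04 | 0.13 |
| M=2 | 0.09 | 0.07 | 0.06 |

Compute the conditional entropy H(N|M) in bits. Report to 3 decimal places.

Marginals: p(M) = (0.5900, 0.1900, 0.2200), p(N) = (0.2900, 0.3200, 0.3900).
H(N|M) = Σ p(M) · H(N|M=·).
  M=0: p=0.5900, H(N|M=0) = 1.5820
  M=1: p=0.1900, H(N|M=1) = 1.1897
  M=2: p=0.2200, H(N|M=2) = 1.5644
Weighted sum = 1.504 bits.

1.504 bits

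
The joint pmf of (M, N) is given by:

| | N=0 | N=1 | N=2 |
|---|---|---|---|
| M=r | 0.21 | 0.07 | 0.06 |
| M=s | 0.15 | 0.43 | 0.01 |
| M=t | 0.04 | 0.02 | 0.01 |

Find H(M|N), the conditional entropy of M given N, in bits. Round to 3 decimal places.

1.040 bits

Marginals: p(M) = (0.3400, 0.5900, 0.0700), p(N) = (0.4000, 0.5200, 0.0800).
H(M|N) = Σ p(N) · H(M|N=·).
  N=0: p=0.4000, H(M|N=0) = 1.3509
  N=1: p=0.5200, H(M|N=1) = 0.7970
  N=2: p=0.0800, H(M|N=2) = 1.0613
Weighted sum = 1.040 bits.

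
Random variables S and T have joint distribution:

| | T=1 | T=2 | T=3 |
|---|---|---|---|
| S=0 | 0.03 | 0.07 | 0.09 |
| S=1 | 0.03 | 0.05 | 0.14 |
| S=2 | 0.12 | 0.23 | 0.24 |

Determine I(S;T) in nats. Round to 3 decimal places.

Marginals: p(S) = (0.1900, 0.2200, 0.5900), p(T) = (0.1800, 0.3500, 0.4700).
I(S;T) = Σ p(x,y)·ln[p(x,y)/(p(x)p(y))].
  (0,1): 0.03·ln(0.8772) = -0.0039
  (0,2): 0.07·ln(1.0526) = 0.0036
  (0,3): 0.09·ln(1.0078) = 0.0007
  (1,1): 0.03·ln(0.7576) = -0.0083
  (1,2): 0.05·ln(0.6494) = -0.0216
  (1,3): 0.14·ln(1.3540) = 0.0424
  (2,1): 0.12·ln(1.1299) = 0.0147
  (2,2): 0.23·ln(1.1138) = 0.0248
  (2,3): 0.24·ln(0.8655) = -0.0347
Sum = 0.018 nats.

0.018 nats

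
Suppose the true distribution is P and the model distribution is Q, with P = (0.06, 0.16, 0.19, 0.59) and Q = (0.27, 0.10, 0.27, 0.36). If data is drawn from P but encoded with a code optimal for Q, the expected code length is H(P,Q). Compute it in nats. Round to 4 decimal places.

H(P,Q) = −Σ p·ln q.
  −0.06·ln(0.27) = 0.07856
  −0.16·ln(0.10) = 0.36841
  −0.19·ln(0.27) = 0.24877
  −0.59·ln(0.36) = 0.60277
H(P,Q) = 1.2985 nats.

1.2985 nats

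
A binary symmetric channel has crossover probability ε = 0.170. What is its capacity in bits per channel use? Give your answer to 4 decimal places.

0.3423 bits

Binary symmetric channel: C = 1 − h₂(ε) where h₂ is the binary entropy function.
h₂(0.170) = −0.170·log₂0.170 − 0.830·log₂0.830 = 0.6577.
C = 1 − 0.6577 = 0.3423 bits per channel use.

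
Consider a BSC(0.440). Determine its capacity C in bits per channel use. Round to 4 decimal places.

0.0104 bits

Binary symmetric channel: C = 1 − h₂(ε) where h₂ is the binary entropy function.
h₂(0.440) = −0.440·log₂0.440 − 0.560·log₂0.560 = 0.9896.
C = 1 − 0.9896 = 0.0104 bits per channel use.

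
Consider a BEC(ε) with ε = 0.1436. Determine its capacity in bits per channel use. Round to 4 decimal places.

Binary erasure channel: capacity C = 1 − ε.
C = 1 − 0.1436 = 0.8564 bits per channel use.

0.8564 bits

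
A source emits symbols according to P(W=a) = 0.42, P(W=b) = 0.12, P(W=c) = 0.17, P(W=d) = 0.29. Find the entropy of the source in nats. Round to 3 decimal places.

H(W) = −Σ p·ln p.
  −(0.42)·ln(0.42) = 0.3644
  −(0.12)·ln(0.12) = 0.2544
  −(0.17)·ln(0.17) = 0.3012
  −(0.29)·ln(0.29) = 0.3590
Sum: 0.3644 + 0.2544 + 0.3012 + 0.3590 = 1.279 nats.

1.279 nats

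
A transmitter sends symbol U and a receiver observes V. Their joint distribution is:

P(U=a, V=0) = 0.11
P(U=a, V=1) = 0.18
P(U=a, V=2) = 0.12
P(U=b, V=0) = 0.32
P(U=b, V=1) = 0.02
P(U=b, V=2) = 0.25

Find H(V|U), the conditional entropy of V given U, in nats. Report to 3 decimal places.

Marginals: p(U) = (0.4100, 0.5900), p(V) = (0.4300, 0.2000, 0.3700).
H(V|U) = Σ p(U) · H(V|U=·).
  U=a: p=0.4100, H(V|U=a) = 1.0740
  U=b: p=0.5900, H(V|U=b) = 0.8104
Weighted sum = 0.918 nats.

0.918 nats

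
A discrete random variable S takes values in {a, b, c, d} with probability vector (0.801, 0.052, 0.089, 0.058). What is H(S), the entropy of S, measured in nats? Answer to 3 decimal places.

H(S) = −Σ p·ln p.
  −(0.801)·ln(0.801) = 0.1777
  −(0.052)·ln(0.052) = 0.1537
  −(0.089)·ln(0.089) = 0.2153
  −(0.058)·ln(0.058) = 0.1651
Sum: 0.1777 + 0.1537 + 0.2153 + 0.1651 = 0.712 nats.

0.712 nats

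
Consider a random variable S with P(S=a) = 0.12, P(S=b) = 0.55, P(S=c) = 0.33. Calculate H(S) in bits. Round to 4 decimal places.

H(S) = −Σ p·log₂ p.
  −(0.12)·log₂(0.12) = 0.36707
  −(0.55)·log₂(0.55) = 0.47437
  −(0.33)·log₂(0.33) = 0.52782
Sum: 0.36707 + 0.47437 + 0.52782 = 1.3693 bits.

1.3693 bits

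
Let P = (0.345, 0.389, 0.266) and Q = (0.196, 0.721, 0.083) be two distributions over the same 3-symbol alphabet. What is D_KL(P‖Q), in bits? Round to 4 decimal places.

0.3821 bits

D(P‖Q) = Σ p·log₂(p/q).
  0.345·log₂(0.345/0.196) = 0.28143
  0.389·log₂(0.389/0.721) = -0.34630
  0.266·log₂(0.266/0.083) = 0.44694
D(P‖Q) = 0.3821 bits.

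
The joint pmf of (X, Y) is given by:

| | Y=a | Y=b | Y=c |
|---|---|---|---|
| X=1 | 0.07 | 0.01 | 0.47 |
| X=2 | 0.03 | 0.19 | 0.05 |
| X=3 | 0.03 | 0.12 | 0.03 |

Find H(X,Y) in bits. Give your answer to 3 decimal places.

H(X,Y) = −Σ p(x,y)·log₂ p(x,y) over all 9 cells.
  cell (1,a): −0.07·log₂0.07 = 0.2686
  cell (1,b): −0.01·log₂0.01 = 0.0664
  cell (1,c): −0.47·log₂0.47 = 0.5120
  cell (2,a): −0.03·log₂0.03 = 0.1518
  cell (2,b): −0.19·log₂0.19 = 0.4552
  cell (2,c): −0.05·log₂0.05 = 0.2161
  cell (3,a): −0.03·log₂0.03 = 0.1518
  cell (3,b): −0.12·log₂0.12 = 0.3671
  cell (3,c): −0.03·log₂0.03 = 0.1518
Sum = 2.341 bits.

2.341 bits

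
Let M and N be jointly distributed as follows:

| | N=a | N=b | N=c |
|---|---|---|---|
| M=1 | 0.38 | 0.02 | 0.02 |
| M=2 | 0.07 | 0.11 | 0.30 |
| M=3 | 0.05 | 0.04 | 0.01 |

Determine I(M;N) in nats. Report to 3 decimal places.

Marginals: p(M) = (0.4200, 0.4800, 0.1000), p(N) = (0.5000, 0.1700, 0.3300).
I(M;N) = H(M) + H(N) − H(M,N).
H(M) = 0.9469, H(N) = 1.0137, H(M,N) = 1.6389.
I(M;N) = 0.9469 + 1.0137 − 1.6389 = 0.322 nats.

0.322 nats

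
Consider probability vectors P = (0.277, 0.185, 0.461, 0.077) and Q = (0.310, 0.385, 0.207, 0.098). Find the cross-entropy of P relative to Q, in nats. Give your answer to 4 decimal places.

1.4059 nats

H(P,Q) = −Σ p·ln q.
  −0.277·ln(0.310) = 0.32442
  −0.185·ln(0.385) = 0.17658
  −0.461·ln(0.207) = 0.72609
  −0.077·ln(0.098) = 0.17885
H(P,Q) = 1.4059 nats.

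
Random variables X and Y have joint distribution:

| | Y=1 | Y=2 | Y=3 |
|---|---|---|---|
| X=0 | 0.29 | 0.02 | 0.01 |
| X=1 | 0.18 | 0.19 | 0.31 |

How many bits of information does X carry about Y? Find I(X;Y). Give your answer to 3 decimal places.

0.294 bits

Marginals: p(X) = (0.3200, 0.6800), p(Y) = (0.4700, 0.2100, 0.3200).
I(X;Y) = H(X) + H(Y) − H(X,Y).
H(X) = 0.9044, H(Y) = 1.5108, H(X,Y) = 2.1215.
I(X;Y) = 0.9044 + 1.5108 − 2.1215 = 0.294 bits.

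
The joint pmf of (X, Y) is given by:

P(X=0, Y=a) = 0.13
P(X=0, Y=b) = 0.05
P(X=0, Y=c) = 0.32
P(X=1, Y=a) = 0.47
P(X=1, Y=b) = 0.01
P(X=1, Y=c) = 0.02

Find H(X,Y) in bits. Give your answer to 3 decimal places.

H(X,Y) = −Σ p(x,y)·log₂ p(x,y) over all 6 cells.
  cell (0,a): −0.13·log₂0.13 = 0.3826
  cell (0,b): −0.05·log₂0.05 = 0.2161
  cell (0,c): −0.32·log₂0.32 = 0.5260
  cell (1,a): −0.47·log₂0.47 = 0.5120
  cell (1,b): −0.01·log₂0.01 = 0.0664
  cell (1,c): −0.02·log₂0.02 = 0.1129
Sum = 1.816 bits.

1.816 bits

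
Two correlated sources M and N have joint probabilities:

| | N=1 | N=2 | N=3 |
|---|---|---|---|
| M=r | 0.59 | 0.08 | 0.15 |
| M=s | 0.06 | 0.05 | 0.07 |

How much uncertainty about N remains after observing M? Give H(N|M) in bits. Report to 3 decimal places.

Marginals: p(M) = (0.8200, 0.1800), p(N) = (0.6500, 0.1300, 0.2200).
H(N|M) = Σ p(M) · H(N|M=·).
  M=r: p=0.8200, H(N|M=r) = 1.1176
  M=s: p=0.1800, H(N|M=s) = 1.5715
Weighted sum = 1.199 bits.

1.199 bits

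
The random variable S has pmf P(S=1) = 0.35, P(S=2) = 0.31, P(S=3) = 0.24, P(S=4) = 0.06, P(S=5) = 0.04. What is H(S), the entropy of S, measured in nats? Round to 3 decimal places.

1.371 nats

H(S) = −Σ p·ln p.
  −(0.35)·ln(0.35) = 0.3674
  −(0.31)·ln(0.31) = 0.3631
  −(0.24)·ln(0.24) = 0.3425
  −(0.06)·ln(0.06) = 0.1688
  −(0.04)·ln(0.04) = 0.1288
Sum: 0.3674 + 0.3631 + 0.3425 + 0.1688 + 0.1288 = 1.371 nats.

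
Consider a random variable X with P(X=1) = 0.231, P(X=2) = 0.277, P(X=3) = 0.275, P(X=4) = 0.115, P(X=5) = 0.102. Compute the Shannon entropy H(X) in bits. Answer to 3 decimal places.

2.208 bits

H(X) = −Σ p·log₂ p.
  −(0.231)·log₂(0.231) = 0.4883
  −(0.277)·log₂(0.277) = 0.5130
  −(0.275)·log₂(0.275) = 0.5122
  −(0.115)·log₂(0.115) = 0.3588
  −(0.102)·log₂(0.102) = 0.3359
Sum: 0.4883 + 0.5130 + 0.5122 + 0.3588 + 0.3359 = 2.208 bits.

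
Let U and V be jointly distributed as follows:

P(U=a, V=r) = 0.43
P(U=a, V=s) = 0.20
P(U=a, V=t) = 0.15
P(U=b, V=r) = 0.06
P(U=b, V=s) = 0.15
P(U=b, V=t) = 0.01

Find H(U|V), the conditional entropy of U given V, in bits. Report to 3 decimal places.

Marginals: p(U) = (0.7800, 0.2200), p(V) = (0.4900, 0.3500, 0.1600).
H(U|V) = Σ p(V) · H(U|V=·).
  V=r: p=0.4900, H(U|V=r) = 0.5364
  V=s: p=0.3500, H(U|V=s) = 0.9852
  V=t: p=0.1600, H(U|V=t) = 0.3373
Weighted sum = 0.662 bits.

0.662 bits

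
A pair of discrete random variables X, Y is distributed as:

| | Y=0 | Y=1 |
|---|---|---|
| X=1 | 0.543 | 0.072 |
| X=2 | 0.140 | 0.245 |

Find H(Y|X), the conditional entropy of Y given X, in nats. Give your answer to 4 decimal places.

0.4744 nats

Marginals: p(X) = (0.6150, 0.3850), p(Y) = (0.6830, 0.3170).
H(Y|X) = Σ p(X) · H(Y|X=·).
  X=1: p=0.6150, H(Y|X=1) = 0.3611
  X=2: p=0.3850, H(Y|X=2) = 0.6555
Weighted sum = 0.4744 nats.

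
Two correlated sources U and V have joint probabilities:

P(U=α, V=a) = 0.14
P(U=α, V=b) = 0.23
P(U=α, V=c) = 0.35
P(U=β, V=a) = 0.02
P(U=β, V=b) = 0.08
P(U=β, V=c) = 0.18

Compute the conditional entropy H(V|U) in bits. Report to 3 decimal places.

1.409 bits

Marginals: p(U) = (0.7200, 0.2800), p(V) = (0.1600, 0.3100, 0.5300).
H(V|U) = Σ p(U) · H(V|U=·).
  U=α: p=0.7200, H(V|U=α) = 1.4912
  U=β: p=0.2800, H(V|U=β) = 1.1981
Weighted sum = 1.409 bits.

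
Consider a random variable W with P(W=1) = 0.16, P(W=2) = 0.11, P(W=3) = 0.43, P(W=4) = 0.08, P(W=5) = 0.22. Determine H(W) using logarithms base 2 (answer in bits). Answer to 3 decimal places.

2.069 bits

H(W) = −Σ p·log₂ p.
  −(0.16)·log₂(0.16) = 0.4230
  −(0.11)·log₂(0.11) = 0.3503
  −(0.43)·log₂(0.43) = 0.5236
  −(0.08)·log₂(0.08) = 0.2915
  −(0.22)·log₂(0.22) = 0.4806
Sum: 0.4230 + 0.3503 + 0.5236 + 0.2915 + 0.4806 = 2.069 bits.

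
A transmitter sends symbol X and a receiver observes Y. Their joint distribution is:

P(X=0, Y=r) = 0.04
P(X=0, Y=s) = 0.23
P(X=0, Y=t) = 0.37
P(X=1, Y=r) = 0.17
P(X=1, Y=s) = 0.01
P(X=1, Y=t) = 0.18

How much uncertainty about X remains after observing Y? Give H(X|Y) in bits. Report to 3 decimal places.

0.709 bits

Marginals: p(X) = (0.6400, 0.3600), p(Y) = (0.2100, 0.2400, 0.5500).
H(X|Y) = Σ p(Y) · H(X|Y=·).
  Y=r: p=0.2100, H(X|Y=r) = 0.7025
  Y=s: p=0.2400, H(X|Y=s) = 0.2499
  Y=t: p=0.5500, H(X|Y=t) = 0.9121
Weighted sum = 0.709 bits.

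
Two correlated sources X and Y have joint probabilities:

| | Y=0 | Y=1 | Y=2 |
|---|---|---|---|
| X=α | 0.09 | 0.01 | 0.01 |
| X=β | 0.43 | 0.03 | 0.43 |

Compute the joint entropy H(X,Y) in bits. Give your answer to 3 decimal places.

1.644 bits

H(X,Y) = −Σ p(x,y)·log₂ p(x,y) over all 6 cells.
  cell (α,0): −0.09·log₂0.09 = 0.3127
  cell (α,1): −0.01·log₂0.01 = 0.0664
  cell (α,2): −0.01·log₂0.01 = 0.0664
  cell (β,0): −0.43·log₂0.43 = 0.5236
  cell (β,1): −0.03·log₂0.03 = 0.1518
  cell (β,2): −0.43·log₂0.43 = 0.5236
Sum = 1.644 bits.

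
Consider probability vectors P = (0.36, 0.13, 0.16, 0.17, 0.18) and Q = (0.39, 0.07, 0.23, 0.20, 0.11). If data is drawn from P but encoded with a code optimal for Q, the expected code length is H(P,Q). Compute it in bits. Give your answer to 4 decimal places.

2.2950 bits

H(P,Q) = −Σ p·log₂ q.
  −0.36·log₂(0.39) = 0.48904
  −0.13·log₂(0.07) = 0.49875
  −0.16·log₂(0.23) = 0.33925
  −0.17·log₂(0.20) = 0.39473
  −0.18·log₂(0.11) = 0.57320
H(P,Q) = 2.2950 bits.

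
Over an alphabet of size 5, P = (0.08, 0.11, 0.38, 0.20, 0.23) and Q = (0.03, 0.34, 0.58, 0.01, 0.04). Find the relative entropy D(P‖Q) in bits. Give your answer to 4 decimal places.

1.1471 bits

D(P‖Q) = Σ p·log₂(p/q).
  0.08·log₂(0.08/0.03) = 0.11320
  0.11·log₂(0.11/0.34) = -0.17908
  0.38·log₂(0.38/0.58) = -0.23182
  0.20·log₂(0.20/0.01) = 0.86439
  0.23·log₂(0.23/0.04) = 0.58042
D(P‖Q) = 1.1471 bits.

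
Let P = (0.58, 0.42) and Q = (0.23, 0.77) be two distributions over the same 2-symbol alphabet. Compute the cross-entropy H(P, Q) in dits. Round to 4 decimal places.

0.4179 dits

H(P,Q) = −Σ p·log₁₀ q.
  −0.58·log₁₀(0.23) = 0.37020
  −0.42·log₁₀(0.77) = 0.04767
H(P,Q) = 0.4179 dits.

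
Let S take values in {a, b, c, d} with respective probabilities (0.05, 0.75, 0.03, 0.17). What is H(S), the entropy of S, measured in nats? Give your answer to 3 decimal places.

H(S) = −Σ p·ln p.
  −(0.05)·ln(0.05) = 0.1498
  −(0.75)·ln(0.75) = 0.2158
  −(0.03)·ln(0.03) = 0.1052
  −(0.17)·ln(0.17) = 0.3012
Sum: 0.1498 + 0.2158 + 0.1052 + 0.3012 = 0.772 nats.

0.772 nats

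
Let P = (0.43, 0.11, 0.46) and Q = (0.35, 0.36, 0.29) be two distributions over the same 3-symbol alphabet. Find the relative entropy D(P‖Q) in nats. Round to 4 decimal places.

D(P‖Q) = Σ p·ln(p/q).
  0.43·ln(0.43/0.35) = 0.08852
  0.11·ln(0.11/0.36) = -0.13042
  0.46·ln(0.46/0.29) = 0.21222
D(P‖Q) = 0.1703 nats.

0.1703 nats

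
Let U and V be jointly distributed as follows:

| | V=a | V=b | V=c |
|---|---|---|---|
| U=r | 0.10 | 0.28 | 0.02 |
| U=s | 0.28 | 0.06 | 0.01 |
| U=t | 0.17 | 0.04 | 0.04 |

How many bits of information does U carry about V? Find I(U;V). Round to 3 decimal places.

0.243 bits

Marginals: p(U) = (0.4000, 0.3500, 0.2500), p(V) = (0.5500, 0.3800, 0.0700).
I(U;V) = Σ p(x,y)·log₂[p(x,y)/(p(x)p(y))].
  (r,a): 0.10·log₂(0.4545) = -0.1138
  (r,b): 0.28·log₂(1.8421) = 0.2468
  (r,c): 0.02·log₂(0.7143) = -0.0097
  (s,a): 0.28·log₂(1.4545) = 0.1514
  (s,b): 0.06·log₂(0.4511) = -0.0689
  (s,c): 0.01·log₂(0.4082) = -0.0129
  (t,a): 0.17·log₂(1.2364) = 0.0520
  (t,b): 0.04·log₂(0.4211) = -0.0499
  (t,c): 0.04·log₂(2.2857) = 0.0477
Sum = 0.243 bits.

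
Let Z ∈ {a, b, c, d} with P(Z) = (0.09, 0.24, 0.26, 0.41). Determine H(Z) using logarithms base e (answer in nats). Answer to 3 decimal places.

1.275 nats

H(Z) = −Σ p·ln p.
  −(0.09)·ln(0.09) = 0.2167
  −(0.24)·ln(0.24) = 0.3425
  −(0.26)·ln(0.26) = 0.3502
  −(0.41)·ln(0.41) = 0.3656
Sum: 0.2167 + 0.3425 + 0.3502 + 0.3656 = 1.275 nats.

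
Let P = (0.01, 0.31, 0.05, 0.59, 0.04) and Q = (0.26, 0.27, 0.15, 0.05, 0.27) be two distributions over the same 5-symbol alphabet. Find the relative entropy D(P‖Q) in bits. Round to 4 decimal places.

D(P‖Q) = Σ p·log₂(p/q).
  0.01·log₂(0.01/0.26) = -0.04700
  0.31·log₂(0.31/0.27) = 0.06179
  0.05·log₂(0.05/0.15) = -0.07925
  0.59·log₂(0.59/0.05) = 2.10082
  0.04·log₂(0.04/0.27) = -0.11020
D(P‖Q) = 1.9262 bits.

1.9262 bits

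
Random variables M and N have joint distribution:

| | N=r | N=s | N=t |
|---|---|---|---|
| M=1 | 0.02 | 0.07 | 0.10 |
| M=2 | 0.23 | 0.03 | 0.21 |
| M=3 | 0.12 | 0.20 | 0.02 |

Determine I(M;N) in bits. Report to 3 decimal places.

Marginals: p(M) = (0.1900, 0.4700, 0.3400), p(N) = (0.3700, 0.3000, 0.3300).
I(M;N) = H(M) + H(N) − H(M,N).
H(M) = 1.4964, H(N) = 1.5796, H(M,N) = 2.7702.
I(M;N) = 1.4964 + 1.5796 − 2.7702 = 0.306 bits.

0.306 bits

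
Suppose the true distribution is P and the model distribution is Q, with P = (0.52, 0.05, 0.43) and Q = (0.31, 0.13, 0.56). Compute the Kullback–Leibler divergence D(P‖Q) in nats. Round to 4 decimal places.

0.1076 nats

D(P‖Q) = Σ p·ln(p/q).
  0.52·ln(0.52/0.31) = 0.26897
  0.05·ln(0.05/0.13) = -0.04778
  0.43·ln(0.43/0.56) = -0.11359
D(P‖Q) = 0.1076 nats.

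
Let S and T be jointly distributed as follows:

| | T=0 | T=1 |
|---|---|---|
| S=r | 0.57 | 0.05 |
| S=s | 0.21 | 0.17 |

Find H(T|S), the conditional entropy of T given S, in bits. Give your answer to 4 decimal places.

Marginals: p(S) = (0.6200, 0.3800), p(T) = (0.7800, 0.2200).
H(T|S) = Σ p(S) · H(T|S=·).
  S=r: p=0.6200, H(T|S=r) = 0.4044
  S=s: p=0.3800, H(T|S=s) = 0.9920
Weighted sum = 0.6277 bits.

0.6277 bits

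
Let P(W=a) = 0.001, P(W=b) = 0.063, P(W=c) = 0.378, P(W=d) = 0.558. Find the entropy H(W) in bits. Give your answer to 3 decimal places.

H(W) = −Σ p·log₂ p.
  −(0.001)·log₂(0.001) = 0.0100
  −(0.063)·log₂(0.063) = 0.2513
  −(0.378)·log₂(0.378) = 0.5305
  −(0.558)·log₂(0.558) = 0.4696
Sum: 0.0100 + 0.2513 + 0.5305 + 0.4696 = 1.261 bits.

1.261 bits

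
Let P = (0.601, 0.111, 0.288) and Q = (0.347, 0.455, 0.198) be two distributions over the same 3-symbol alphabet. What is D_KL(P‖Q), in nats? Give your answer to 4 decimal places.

0.2814 nats

D(P‖Q) = Σ p·ln(p/q).
  0.601·ln(0.601/0.347) = 0.33011
  0.111·ln(0.111/0.455) = -0.15660
  0.288·ln(0.288/0.198) = 0.10791
D(P‖Q) = 0.2814 nats.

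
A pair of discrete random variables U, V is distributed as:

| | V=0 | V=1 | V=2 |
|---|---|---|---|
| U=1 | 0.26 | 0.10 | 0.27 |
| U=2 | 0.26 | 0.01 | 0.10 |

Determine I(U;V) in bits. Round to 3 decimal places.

Marginals: p(U) = (0.6300, 0.3700), p(V) = (0.5200, 0.1100, 0.3700).
I(U;V) = H(U) + H(V) − H(U,V).
H(U) = 0.9507, H(V) = 1.3716, H(U,V) = 2.2514.
I(U;V) = 0.9507 + 1.3716 − 2.2514 = 0.071 bits.

0.071 bits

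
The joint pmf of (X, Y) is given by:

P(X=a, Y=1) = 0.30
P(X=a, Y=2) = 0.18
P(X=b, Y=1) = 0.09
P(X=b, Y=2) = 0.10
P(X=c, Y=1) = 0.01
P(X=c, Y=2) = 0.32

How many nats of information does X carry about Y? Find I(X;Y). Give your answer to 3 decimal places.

Marginals: p(X) = (0.4800, 0.1900, 0.3300), p(Y) = (0.4000, 0.6000).
I(X;Y) = Σ p(x,y)·ln[p(x,y)/(p(x)p(y))].
  (a,1): 0.30·ln(1.5625) = 0.1339
  (a,2): 0.18·ln(0.6250) = -0.0846
  (b,1): 0.09·ln(1.1842) = 0.0152
  (b,2): 0.10·ln(0.8772) = -0.0131
  (c,1): 0.01·ln(0.0758) = -0.0258
  (c,2): 0.32·ln(1.6162) = 0.1536
Sum = 0.179 nats.

0.179 nats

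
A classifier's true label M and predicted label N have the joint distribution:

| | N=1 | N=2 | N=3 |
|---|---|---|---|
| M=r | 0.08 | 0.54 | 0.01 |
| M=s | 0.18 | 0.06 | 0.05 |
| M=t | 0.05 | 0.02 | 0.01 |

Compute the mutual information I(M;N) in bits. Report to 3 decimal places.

0.311 bits

Marginals: p(M) = (0.6300, 0.2900, 0.0800), p(N) = (0.3100, 0.6200, 0.0700).
I(M;N) = Σ p(x,y)·log₂[p(x,y)/(p(x)p(y))].
  (r,1): 0.08·log₂(0.4096) = -0.1030
  (r,2): 0.54·log₂(1.3825) = 0.2523
  (r,3): 0.01·log₂(0.2268) = -0.0214
  (s,1): 0.18·log₂(2.0022) = 0.1803
  (s,2): 0.06·log₂(0.3337) = -0.0950
  (s,3): 0.05·log₂(2.4631) = 0.0650
  (t,1): 0.05·log₂(2.0161) = 0.0506
  (t,2): 0.02·log₂(0.4032) = -0.0262
  (t,3): 0.01·log₂(1.7857) = 0.0084
Sum = 0.311 bits.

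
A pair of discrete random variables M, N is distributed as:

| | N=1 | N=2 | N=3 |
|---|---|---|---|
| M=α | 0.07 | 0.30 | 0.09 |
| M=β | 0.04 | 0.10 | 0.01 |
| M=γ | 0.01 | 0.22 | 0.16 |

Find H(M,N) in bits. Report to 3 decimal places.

2.657 bits

H(M,N) = −Σ p(x,y)·log₂ p(x,y) over all 9 cells.
  cell (α,1): −0.07·log₂0.07 = 0.2686
  cell (α,2): −0.30·log₂0.30 = 0.5211
  cell (α,3): −0.09·log₂0.09 = 0.3127
  cell (β,1): −0.04·log₂0.04 = 0.1858
  cell (β,2): −0.10·log₂0.10 = 0.3322
  cell (β,3): −0.01·log₂0.01 = 0.0664
  cell (γ,1): −0.01·log₂0.01 = 0.0664
  cell (γ,2): −0.22·log₂0.22 = 0.4806
  cell (γ,3): −0.16·log₂0.16 = 0.4230
Sum = 2.657 bits.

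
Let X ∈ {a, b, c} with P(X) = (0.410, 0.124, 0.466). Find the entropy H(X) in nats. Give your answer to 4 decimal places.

0.9802 nats

H(X) = −Σ p·ln p.
  −(0.410)·ln(0.410) = 0.36556
  −(0.124)·ln(0.124) = 0.25885
  −(0.466)·ln(0.466) = 0.35582
Sum: 0.36556 + 0.25885 + 0.35582 = 0.9802 nats.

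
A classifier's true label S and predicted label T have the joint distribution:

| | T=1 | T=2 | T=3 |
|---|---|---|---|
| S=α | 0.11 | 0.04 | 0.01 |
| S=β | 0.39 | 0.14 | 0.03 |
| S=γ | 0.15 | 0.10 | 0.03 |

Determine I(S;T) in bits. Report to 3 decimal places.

0.017 bits

Marginals: p(S) = (0.1600, 0.5600, 0.2800), p(T) = (0.6500, 0.2800, 0.0700).
I(S;T) = H(S) + H(T) − H(S,T).
H(S) = 1.4057, H(T) = 1.1867, H(S,T) = 2.5757.
I(S;T) = 1.4057 + 1.1867 − 2.5757 = 0.017 bits.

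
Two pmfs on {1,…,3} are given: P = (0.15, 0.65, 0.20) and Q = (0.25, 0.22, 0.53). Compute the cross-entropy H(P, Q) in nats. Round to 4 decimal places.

H(P,Q) = −Σ p·ln q.
  −0.15·ln(0.25) = 0.20794
  −0.65·ln(0.22) = 0.98418
  −0.20·ln(0.53) = 0.12698
H(P,Q) = 1.3191 nats.

1.3191 nats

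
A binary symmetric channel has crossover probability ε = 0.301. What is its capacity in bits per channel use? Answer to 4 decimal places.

0.1175 bits

Binary symmetric channel: C = 1 − h₂(ε) where h₂ is the binary entropy function.
h₂(0.301) = −0.301·log₂0.301 − 0.699·log₂0.699 = 0.8825.
C = 1 − 0.8825 = 0.1175 bits per channel use.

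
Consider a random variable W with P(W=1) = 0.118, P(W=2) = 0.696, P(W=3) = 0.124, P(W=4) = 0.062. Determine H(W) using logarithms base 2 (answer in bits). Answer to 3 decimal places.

1.350 bits

H(W) = −Σ p·log₂ p.
  −(0.118)·log₂(0.118) = 0.3638
  −(0.696)·log₂(0.696) = 0.3639
  −(0.124)·log₂(0.124) = 0.3734
  −(0.062)·log₂(0.062) = 0.2487
Sum: 0.3638 + 0.3639 + 0.3734 + 0.2487 = 1.350 bits.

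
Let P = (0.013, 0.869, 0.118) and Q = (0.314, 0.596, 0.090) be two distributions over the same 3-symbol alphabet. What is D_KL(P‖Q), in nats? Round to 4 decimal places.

D(P‖Q) = Σ p·ln(p/q).
  0.013·ln(0.013/0.314) = -0.04140
  0.869·ln(0.869/0.596) = 0.32770
  0.118·ln(0.118/0.090) = 0.03196
D(P‖Q) = 0.3183 nats.

0.3183 nats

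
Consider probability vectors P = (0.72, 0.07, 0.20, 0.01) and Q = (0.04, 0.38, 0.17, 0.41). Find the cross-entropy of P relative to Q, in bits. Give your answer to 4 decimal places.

H(P,Q) = −Σ p·log₂ q.
  −0.72·log₂(0.04) = 3.34358
  −0.07·log₂(0.38) = 0.09772
  −0.20·log₂(0.17) = 0.51128
  −0.01·log₂(0.41) = 0.01286
H(P,Q) = 3.9654 bits.

3.9654 bits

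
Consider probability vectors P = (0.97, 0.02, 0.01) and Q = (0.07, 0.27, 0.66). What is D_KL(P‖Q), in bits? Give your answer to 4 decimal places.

D(P‖Q) = Σ p·log₂(p/q).
  0.97·log₂(0.97/0.07) = 3.67878
  0.02·log₂(0.02/0.27) = -0.07510
  0.01·log₂(0.01/0.66) = -0.06044
D(P‖Q) = 3.5432 bits.

3.5432 bits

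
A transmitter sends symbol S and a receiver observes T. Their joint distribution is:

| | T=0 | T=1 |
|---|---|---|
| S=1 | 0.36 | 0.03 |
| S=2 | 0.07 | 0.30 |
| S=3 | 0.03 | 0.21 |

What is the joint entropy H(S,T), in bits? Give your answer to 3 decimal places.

H(S,T) = −Σ p(x,y)·log₂ p(x,y) over all 6 cells.
  cell (1,0): −0.36·log₂0.36 = 0.5306
  cell (1,1): −0.03·log₂0.03 = 0.1518
  cell (2,0): −0.07·log₂0.07 = 0.2686
  cell (2,1): −0.30·log₂0.30 = 0.5211
  cell (3,0): −0.03·log₂0.03 = 0.1518
  cell (3,1): −0.21·log₂0.21 = 0.4728
Sum = 2.097 bits.

2.097 bits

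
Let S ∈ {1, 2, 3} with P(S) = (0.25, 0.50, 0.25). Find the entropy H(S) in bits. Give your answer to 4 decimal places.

H(S) = −Σ p·log₂ p.
  −(0.25)·log₂(0.25) = 0.50000
  −(0.50)·log₂(0.50) = 0.50000
  −(0.25)·log₂(0.25) = 0.50000
Sum: 0.50000 + 0.50000 + 0.50000 = 1.5000 bits.

1.5000 bits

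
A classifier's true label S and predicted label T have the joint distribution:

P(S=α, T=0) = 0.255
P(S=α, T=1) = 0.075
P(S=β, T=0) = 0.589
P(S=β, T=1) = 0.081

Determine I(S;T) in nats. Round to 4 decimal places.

0.0091 nats

Marginals: p(S) = (0.3300, 0.6700), p(T) = (0.8440, 0.1560).
I(S;T) = H(S) + H(T) − H(S,T).
H(S) = 0.6342, H(T) = 0.4330, H(S,T) = 1.0581.
I(S;T) = 0.6342 + 0.4330 − 1.0581 = 0.0091 nats.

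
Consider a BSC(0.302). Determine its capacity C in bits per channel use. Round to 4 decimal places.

0.1163 bits

Binary symmetric channel: C = 1 − h₂(ε) where h₂ is the binary entropy function.
h₂(0.302) = −0.302·log₂0.302 − 0.698·log₂0.698 = 0.8837.
C = 1 − 0.8837 = 0.1163 bits per channel use.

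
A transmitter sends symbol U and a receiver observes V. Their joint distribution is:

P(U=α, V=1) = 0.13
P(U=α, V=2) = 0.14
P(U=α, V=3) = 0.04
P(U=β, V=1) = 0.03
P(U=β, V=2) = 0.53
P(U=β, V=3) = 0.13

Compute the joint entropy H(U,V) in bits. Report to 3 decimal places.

1.985 bits

H(U,V) = −Σ p(x,y)·log₂ p(x,y) over all 6 cells.
  cell (α,1): −0.13·log₂0.13 = 0.3826
  cell (α,2): −0.14·log₂0.14 = 0.3971
  cell (α,3): −0.04·log₂0.04 = 0.1858
  cell (β,1): −0.03·log₂0.03 = 0.1518
  cell (β,2): −0.53·log₂0.53 = 0.4854
  cell (β,3): −0.13·log₂0.13 = 0.3826
Sum = 1.985 bits.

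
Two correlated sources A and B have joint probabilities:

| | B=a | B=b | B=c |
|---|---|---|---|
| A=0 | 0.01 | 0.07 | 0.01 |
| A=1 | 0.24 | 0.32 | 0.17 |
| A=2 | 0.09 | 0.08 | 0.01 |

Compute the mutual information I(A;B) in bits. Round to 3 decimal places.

Marginals: p(A) = (0.0900, 0.7300, 0.1800), p(B) = (0.3400, 0.4700, 0.1900).
I(A;B) = H(A) + H(B) − H(A,B).
H(A) = 1.0894, H(B) = 1.4964, H(A,B) = 2.5268.
I(A;B) = 1.0894 + 1.4964 − 2.5268 = 0.059 bits.

0.059 bits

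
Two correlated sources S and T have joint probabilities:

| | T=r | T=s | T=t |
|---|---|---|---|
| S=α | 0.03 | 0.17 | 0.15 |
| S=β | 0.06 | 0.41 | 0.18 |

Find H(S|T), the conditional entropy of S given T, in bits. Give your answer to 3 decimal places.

Marginals: p(S) = (0.3500, 0.6500), p(T) = (0.0900, 0.5800, 0.3300).
H(S|T) = Σ p(T) · H(S|T=·).
  T=r: p=0.0900, H(S|T=r) = 0.9183
  T=s: p=0.5800, H(S|T=s) = 0.8727
  T=t: p=0.3300, H(S|T=t) = 0.9940
Weighted sum = 0.917 bits.

0.917 bits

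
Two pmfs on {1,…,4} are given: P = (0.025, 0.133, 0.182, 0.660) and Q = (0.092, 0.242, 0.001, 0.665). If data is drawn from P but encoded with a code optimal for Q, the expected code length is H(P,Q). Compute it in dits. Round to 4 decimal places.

0.7708 dits

H(P,Q) = −Σ p·log₁₀ q.
  −0.025·log₁₀(0.092) = 0.02591
  −0.133·log₁₀(0.242) = 0.08195
  −0.182·log₁₀(0.001) = 0.54600
  −0.660·log₁₀(0.665) = 0.11694
H(P,Q) = 0.7708 dits.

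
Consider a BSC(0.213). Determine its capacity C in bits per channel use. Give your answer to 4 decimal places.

Binary symmetric channel: C = 1 − h₂(ε) where h₂ is the binary entropy function.
h₂(0.213) = −0.213·log₂0.213 − 0.787·log₂0.787 = 0.7472.
C = 1 − 0.7472 = 0.2528 bits per channel use.

0.2528 bits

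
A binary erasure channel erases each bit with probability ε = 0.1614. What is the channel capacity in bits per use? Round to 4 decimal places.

Binary erasure channel: capacity C = 1 − ε.
C = 1 − 0.1614 = 0.8386 bits per channel use.

0.8386 bits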